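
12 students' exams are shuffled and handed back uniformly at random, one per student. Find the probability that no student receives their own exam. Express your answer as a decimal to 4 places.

This is the derangement probability: permutations of 12 with no fixed point.
D(12) = 12! · (1 − 1/1! + 1/2! − ··· + (−1)^12/12!) = 176214841.
P = 176214841/479001600 = 16019531/43545600 ≈ 0.3679.

0.3679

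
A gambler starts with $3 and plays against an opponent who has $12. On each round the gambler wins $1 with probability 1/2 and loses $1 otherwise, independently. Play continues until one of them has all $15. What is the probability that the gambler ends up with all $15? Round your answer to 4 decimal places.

With a fair step, P(i) = ½P(i−1) + ½P(i+1) with P(0)=0, P(15)=1 has the linear solution P(i) = i/15.
P(3) = 3/15 = 1/5 ≈ 0.2000.

0.2000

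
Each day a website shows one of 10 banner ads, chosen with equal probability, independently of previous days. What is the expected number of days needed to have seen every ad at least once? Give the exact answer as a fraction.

7381/252

After i distinct types are collected, each trial gives a new one with probability (10−i)/10, so the expected wait for the next new type is 10/(10−i).
E = 10/10 + 10/9 + 10/8 + 10/7 + 10/6 + 10/5 + 10/4 + 10/3 + 10/2 + 10/1 = 7381/252.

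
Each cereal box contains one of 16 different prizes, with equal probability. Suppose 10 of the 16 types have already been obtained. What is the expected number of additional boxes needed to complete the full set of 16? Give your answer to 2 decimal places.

39.20

Starting from 10 distinct types, each trial gives a new one with probability (16−i)/16 when i types are held, so the wait for the next new type is 16/(16−i).
E = 16/6 + 16/5 + 16/4 + 16/3 + 16/2 + 16/1 = 196/5 ≈ 39.20.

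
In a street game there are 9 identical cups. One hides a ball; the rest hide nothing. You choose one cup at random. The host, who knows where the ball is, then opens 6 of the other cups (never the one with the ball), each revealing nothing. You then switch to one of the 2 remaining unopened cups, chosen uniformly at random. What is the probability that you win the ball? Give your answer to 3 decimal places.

Your original cup holds the ball with probability 1/9, so the other 8 collectively hold it with probability 8/9.
The host can always find 6 empty cups to open, so the reveals don't change that 8/9; it is now spread over the 2 remaining unopened cups.
P(win by switching) = (8/9) · (1/2) = 4/9 ≈ 0.444.

0.444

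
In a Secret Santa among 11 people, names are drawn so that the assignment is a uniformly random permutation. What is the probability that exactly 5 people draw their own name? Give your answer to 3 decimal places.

Choose which 5 of the 11 are fixed: C(11,5) = 462 ways.
The remaining 6 must have no fixed point: D(6) = 265.
P = 462·265/39916800 = 53/17280 ≈ 0.003.

0.003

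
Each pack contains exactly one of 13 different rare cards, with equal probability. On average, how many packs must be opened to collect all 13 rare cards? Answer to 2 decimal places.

41.34

After i distinct types are collected, each trial gives a new one with probability (13−i)/13, so the expected wait for the next new type is 13/(13−i).
E = 13/13 + 13/12 + 13/11 + 13/10 + 13/9 + 13/8 + 13/7 + 13/6 + 13/5 + 13/4 + 13/3 + 13/2 + 13/1 = 1145993/27720 ≈ 41.34.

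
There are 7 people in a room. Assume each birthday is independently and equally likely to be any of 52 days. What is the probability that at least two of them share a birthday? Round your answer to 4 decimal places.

It's easier to compute the probability that all 7 are distinct.
P(all distinct) = 52/52 · 51/52 · ··· · 46/52 ≈ 0.6559.
So the probability of at least one match is 1 − 0.6559 = 0.3441.

0.3441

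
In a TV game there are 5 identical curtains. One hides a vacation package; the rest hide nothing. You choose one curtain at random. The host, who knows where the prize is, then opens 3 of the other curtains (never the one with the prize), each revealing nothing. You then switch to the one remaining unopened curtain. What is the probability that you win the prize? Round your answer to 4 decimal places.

Your original curtain holds the prize with probability 1/5, so the other 4 collectively hold it with probability 4/5.
The host can always find 3 empty curtains to open, so the reveals don't change that 4/5; it is now spread over the 1 remaining unopened curtain.
P(win by switching) = (4/5) · (1/1) = 4/5 ≈ 0.8000.

0.8000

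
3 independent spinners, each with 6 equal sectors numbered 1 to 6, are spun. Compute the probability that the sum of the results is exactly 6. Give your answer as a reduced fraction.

5/108

There are 6^3 = 216 equally likely outcomes.
The number of ordered 3-tuples from {1,…,6} summing to 6 is 10.
P(sum = 6) = 10/216 = 5/108.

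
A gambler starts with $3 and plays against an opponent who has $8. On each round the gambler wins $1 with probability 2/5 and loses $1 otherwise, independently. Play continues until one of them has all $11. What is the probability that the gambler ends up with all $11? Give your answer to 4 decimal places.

0.0278

Let r = q/p = (3/5)/(2/5) = 3/2. The recurrence P(i) = p·P(i+1) + q·P(i−1) with P(0)=0, P(11)=1 gives P(i) = (1 − r^i)/(1 − r^11).
P(3) = (1 − (3/2)^3) / (1 − (3/2)^11) = 4864/175099 ≈ 0.0278.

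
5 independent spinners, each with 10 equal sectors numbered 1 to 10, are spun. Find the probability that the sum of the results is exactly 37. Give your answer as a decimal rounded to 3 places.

0.022

There are 10^5 = 100000 equally likely outcomes.
The number of ordered 5-tuples from {1,…,10} summing to 37 is 2205.
P(sum = 37) = 2205/100000 = 441/20000 ≈ 0.022.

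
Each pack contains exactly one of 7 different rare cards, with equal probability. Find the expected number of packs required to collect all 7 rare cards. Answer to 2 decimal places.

18.15

After i distinct types are collected, each trial gives a new one with probability (7−i)/7, so the expected wait for the next new type is 7/(7−i).
E = 7/7 + 7/6 + 7/5 + 7/4 + 7/3 + 7/2 + 7/1 = 363/20 ≈ 18.15.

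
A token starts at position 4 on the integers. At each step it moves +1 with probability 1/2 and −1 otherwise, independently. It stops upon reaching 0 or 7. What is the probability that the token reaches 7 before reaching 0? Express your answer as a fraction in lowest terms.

4/7

With a fair step, P(i) = ½P(i−1) + ½P(i+1) with P(0)=0, P(7)=1 has the linear solution P(i) = i/7.
P(4) = 4/7.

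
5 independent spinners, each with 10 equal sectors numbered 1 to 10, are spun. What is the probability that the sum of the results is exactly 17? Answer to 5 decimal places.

There are 10^5 = 100000 equally likely outcomes.
The number of ordered 5-tuples from {1,…,10} summing to 17 is 1745.
P(sum = 17) = 1745/100000 = 349/20000 ≈ 0.01745.

0.01745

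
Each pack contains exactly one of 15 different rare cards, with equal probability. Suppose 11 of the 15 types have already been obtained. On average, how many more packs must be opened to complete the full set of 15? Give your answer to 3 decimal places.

31.250

Starting from 11 distinct types, each trial gives a new one with probability (15−i)/15 when i types are held, so the wait for the next new type is 15/(15−i).
E = 15/4 + 15/3 + 15/2 + 15/1 = 125/4 ≈ 31.250.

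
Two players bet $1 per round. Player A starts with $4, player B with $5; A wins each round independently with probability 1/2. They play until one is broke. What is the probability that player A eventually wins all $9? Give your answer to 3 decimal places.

With a fair step, P(i) = ½P(i−1) + ½P(i+1) with P(0)=0, P(9)=1 has the linear solution P(i) = i/9.
P(4) = 4/9 ≈ 0.444.

0.444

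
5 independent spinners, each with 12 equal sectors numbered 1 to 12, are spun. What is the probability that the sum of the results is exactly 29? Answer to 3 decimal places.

There are 12^5 = 248832 equally likely outcomes.
The number of ordered 5-tuples from {1,…,12} summing to 29 is 11385.
P(sum = 29) = 11385/248832 = 1265/27648 ≈ 0.046.

0.046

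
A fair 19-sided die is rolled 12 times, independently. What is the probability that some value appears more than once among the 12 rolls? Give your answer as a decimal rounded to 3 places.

P(all 12 different) = 19/19 · 18/19 · ··· · 8/19 ≈ 0.011.
P(at least two equal) = 1 − 0.011 = 0.989.

0.989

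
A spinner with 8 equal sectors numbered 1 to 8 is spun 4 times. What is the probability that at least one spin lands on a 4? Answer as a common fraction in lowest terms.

P(no spin lands on a 4) = (7/8)^4 = 2401/4096.
P(at least one) = 1 − 2401/4096 = 1695/4096.

1695/4096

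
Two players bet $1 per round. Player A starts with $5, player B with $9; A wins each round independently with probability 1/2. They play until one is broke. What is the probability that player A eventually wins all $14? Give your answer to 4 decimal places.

With a fair step, P(i) = ½P(i−1) + ½P(i+1) with P(0)=0, P(14)=1 has the linear solution P(i) = i/14.
P(5) = 5/14 ≈ 0.3571.

0.3571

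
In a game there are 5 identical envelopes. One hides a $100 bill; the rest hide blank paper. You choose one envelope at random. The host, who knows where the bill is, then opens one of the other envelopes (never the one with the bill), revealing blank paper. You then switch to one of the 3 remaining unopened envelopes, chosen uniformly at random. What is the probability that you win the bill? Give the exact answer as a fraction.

4/15

Your original envelope holds the bill with probability 1/5, so the other 4 collectively hold it with probability 4/5.
The host can always find an empty envelope to open, so this doesn't change that 4/5; it is now spread over the 3 remaining unopened envelopes.
P(win by switching) = (4/5) · (1/3) = 4/15.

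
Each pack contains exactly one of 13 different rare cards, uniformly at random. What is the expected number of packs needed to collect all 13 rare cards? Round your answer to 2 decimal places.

After i distinct types are collected, each trial gives a new one with probability (13−i)/13, so the expected wait for the next new type is 13/(13−i).
E = 13/13 + 13/12 + 13/11 + 13/10 + 13/9 + 13/8 + 13/7 + 13/6 + 13/5 + 13/4 + 13/3 + 13/2 + 13/1 = 1145993/27720 ≈ 41.34.

41.34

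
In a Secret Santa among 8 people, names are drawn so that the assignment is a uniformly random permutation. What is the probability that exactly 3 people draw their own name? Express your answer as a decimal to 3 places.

Choose which 3 of the 8 are fixed: C(8,3) = 56 ways.
The remaining 5 must have no fixed point: D(5) = 44.
P = 56·44/40320 = 11/180 ≈ 0.061.

0.061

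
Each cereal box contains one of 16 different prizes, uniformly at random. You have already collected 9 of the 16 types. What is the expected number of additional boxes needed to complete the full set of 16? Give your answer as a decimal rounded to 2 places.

Starting from 9 distinct types, each trial gives a new one with probability (16−i)/16 when i types are held, so the wait for the next new type is 16/(16−i).
E = 16/7 + 16/6 + 16/5 + 16/4 + 16/3 + 16/2 + 16/1 = 1452/35 ≈ 41.49.

41.49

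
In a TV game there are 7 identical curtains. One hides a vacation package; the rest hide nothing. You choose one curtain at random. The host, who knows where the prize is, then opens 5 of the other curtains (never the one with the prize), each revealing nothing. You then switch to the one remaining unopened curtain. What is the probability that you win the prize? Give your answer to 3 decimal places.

0.857

Your original curtain holds the prize with probability 1/7, so the other 6 collectively hold it with probability 6/7.
The host can always find 5 empty curtains to open, so the reveals don't change that 6/7; it is now spread over the 1 remaining unopened curtain.
P(win by switching) = (6/7) · (1/1) = 6/7 ≈ 0.857.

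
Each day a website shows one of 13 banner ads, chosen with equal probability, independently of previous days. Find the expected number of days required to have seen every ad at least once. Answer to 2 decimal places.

After i distinct types are collected, each trial gives a new one with probability (13−i)/13, so the expected wait for the next new type is 13/(13−i).
E = 13/13 + 13/12 + 13/11 + 13/10 + 13/9 + 13/8 + 13/7 + 13/6 + 13/5 + 13/4 + 13/3 + 13/2 + 13/1 = 1145993/27720 ≈ 41.34.

41.34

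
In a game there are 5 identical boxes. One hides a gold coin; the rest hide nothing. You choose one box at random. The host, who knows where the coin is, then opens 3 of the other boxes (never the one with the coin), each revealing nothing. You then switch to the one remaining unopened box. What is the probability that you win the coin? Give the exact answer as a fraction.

Your original box holds the coin with probability 1/5, so the other 4 collectively hold it with probability 4/5.
The host can always find 3 empty boxes to open, so the reveals don't change that 4/5; it is now spread over the 1 remaining unopened box.
P(win by switching) = (4/5) · (1/1) = 4/5.

4/5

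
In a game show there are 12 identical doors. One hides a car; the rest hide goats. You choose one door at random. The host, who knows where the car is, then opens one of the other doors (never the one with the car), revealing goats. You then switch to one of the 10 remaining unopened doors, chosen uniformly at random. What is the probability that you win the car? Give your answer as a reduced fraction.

Your original door holds the car with probability 1/12, so the other 11 collectively hold it with probability 11/12.
The host can always find an empty door to open, so this doesn't change that 11/12; it is now spread over the 10 remaining unopened doors.
P(win by switching) = (11/12) · (1/10) = 11/120.

11/120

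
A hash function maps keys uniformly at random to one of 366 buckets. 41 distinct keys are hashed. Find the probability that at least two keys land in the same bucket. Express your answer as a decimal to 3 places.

It's easier to compute the probability that all 41 are distinct.
P(all distinct) = 366/366 · 365/366 · ··· · 326/366 ≈ 0.097.
So the probability of at least one match is 1 − 0.097 = 0.903.

0.903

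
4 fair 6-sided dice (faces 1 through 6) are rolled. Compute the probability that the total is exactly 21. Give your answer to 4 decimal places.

There are 6^4 = 1296 equally likely outcomes.
The number of ordered 4-tuples from {1,…,6} summing to 21 is 20.
P(sum = 21) = 20/1296 = 5/324 ≈ 0.0154.

0.0154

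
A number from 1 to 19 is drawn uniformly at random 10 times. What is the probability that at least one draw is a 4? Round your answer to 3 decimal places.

P(no draw is a 4) = (18/19)^10 ≈ 0.582.
P(at least one) = 1 − 0.582 = 0.418.

0.418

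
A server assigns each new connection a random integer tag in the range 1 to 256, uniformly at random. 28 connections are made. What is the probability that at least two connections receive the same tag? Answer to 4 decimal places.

It's easier to compute the probability that all 28 are distinct.
P(all distinct) = 256/256 · 255/256 · ··· · 229/256 ≈ 0.2160.
So the probability of at least one match is 1 − 0.2160 = 0.7840.

0.7840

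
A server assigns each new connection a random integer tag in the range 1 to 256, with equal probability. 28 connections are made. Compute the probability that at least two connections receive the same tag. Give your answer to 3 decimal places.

It's easier to compute the probability that all 28 are distinct.
P(all distinct) = 256/256 · 255/256 · ··· · 229/256 ≈ 0.216.
So the probability of at least one match is 1 − 0.216 = 0.784.

0.784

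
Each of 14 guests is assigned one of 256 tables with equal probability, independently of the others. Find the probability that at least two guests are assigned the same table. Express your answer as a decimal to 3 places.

0.304

It's easier to compute the probability that all 14 are distinct.
P(all distinct) = 256/256 · 255/256 · ··· · 243/256 ≈ 0.696.
So the probability of at least one match is 1 − 0.696 = 0.304.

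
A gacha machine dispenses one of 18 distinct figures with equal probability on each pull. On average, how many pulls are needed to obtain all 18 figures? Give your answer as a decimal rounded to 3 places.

After i distinct types are collected, each trial gives a new one with probability (18−i)/18, so the expected wait for the next new type is 18/(18−i).
E = 18/18 + 18/17 + 18/16 + 18/15 + 18/14 + 18/13 + 18/12 + 18/11 + 18/10 + 18/9 + 18/8 + 18/7 + 18/6 + 18/5 + 18/4 + 18/3 + 18/2 + 18/1 = 42822903/680680 ≈ 62.912.

62.912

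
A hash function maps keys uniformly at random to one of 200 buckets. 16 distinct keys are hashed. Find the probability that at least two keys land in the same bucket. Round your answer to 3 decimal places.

0.460

It's easier to compute the probability that all 16 are distinct.
P(all distinct) = 200/200 · 199/200 · ··· · 185/200 ≈ 0.540.
So the probability of at least one match is 1 − 0.540 = 0.460.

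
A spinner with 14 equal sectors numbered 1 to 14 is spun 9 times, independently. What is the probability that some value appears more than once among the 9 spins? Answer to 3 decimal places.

P(all 9 different) = 14/14 · 13/14 · ··· · 6/14 ≈ 0.035.
P(at least two equal) = 1 − 0.035 = 0.965.

0.965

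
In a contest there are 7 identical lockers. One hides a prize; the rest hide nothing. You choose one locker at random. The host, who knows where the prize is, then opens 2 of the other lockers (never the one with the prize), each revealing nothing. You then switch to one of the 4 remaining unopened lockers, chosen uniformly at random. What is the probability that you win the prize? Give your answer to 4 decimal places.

Your original locker holds the prize with probability 1/7, so the other 6 collectively hold it with probability 6/7.
The host can always find 2 empty lockers to open, so the reveals don't change that 6/7; it is now spread over the 4 remaining unopened lockers.
P(win by switching) = (6/7) · (1/4) = 3/14 ≈ 0.2143.

0.2143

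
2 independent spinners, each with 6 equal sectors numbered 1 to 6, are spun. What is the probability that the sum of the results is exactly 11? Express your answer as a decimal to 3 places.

0.056

There are 6^2 = 36 equally likely outcomes.
The number of ordered 2-tuples from {1,…,6} summing to 11 is 2.
P(sum = 11) = 2/36 = 1/18 ≈ 0.056.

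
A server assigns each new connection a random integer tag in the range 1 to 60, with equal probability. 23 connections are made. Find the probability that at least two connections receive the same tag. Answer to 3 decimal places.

0.992

It's easier to compute the probability that all 23 are distinct.
P(all distinct) = 60/60 · 59/60 · ··· · 38/60 ≈ 0.008.
So the probability of at least one match is 1 − 0.008 = 0.992.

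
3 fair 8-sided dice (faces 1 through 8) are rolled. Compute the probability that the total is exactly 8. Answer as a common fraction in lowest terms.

21/512

There are 8^3 = 512 equally likely outcomes.
The number of ordered 3-tuples from {1,…,8} summing to 8 is 21.
P(sum = 8) = 21/512.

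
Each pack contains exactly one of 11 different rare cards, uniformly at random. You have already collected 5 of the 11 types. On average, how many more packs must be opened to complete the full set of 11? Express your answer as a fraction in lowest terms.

539/20

Starting from 5 distinct types, each trial gives a new one with probability (11−i)/11 when i types are held, so the wait for the next new type is 11/(11−i).
E = 11/6 + 11/5 + 11/4 + 11/3 + 11/2 + 11/1 = 539/20.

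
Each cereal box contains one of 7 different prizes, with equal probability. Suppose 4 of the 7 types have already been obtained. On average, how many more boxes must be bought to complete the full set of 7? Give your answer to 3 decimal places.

12.833

Starting from 4 distinct types, each trial gives a new one with probability (7−i)/7 when i types are held, so the wait for the next new type is 7/(7−i).
E = 7/3 + 7/2 + 7/1 = 77/6 ≈ 12.833.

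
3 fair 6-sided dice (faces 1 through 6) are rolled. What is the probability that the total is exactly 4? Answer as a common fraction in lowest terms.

1/72

There are 6^3 = 216 equally likely outcomes.
The number of ordered 3-tuples from {1,…,6} summing to 4 is 3.
P(sum = 4) = 3/216 = 1/72.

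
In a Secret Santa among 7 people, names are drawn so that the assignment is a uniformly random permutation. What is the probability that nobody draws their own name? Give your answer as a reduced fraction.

103/280

This is the derangement probability: permutations of 7 with no fixed point.
D(7) = 7! · (1 − 1/1! + 1/2! − ··· + (−1)^7/7!) = 1854.
P = 1854/5040 = 103/280.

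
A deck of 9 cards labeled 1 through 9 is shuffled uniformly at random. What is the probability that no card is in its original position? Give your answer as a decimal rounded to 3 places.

This is the derangement probability: permutations of 9 with no fixed point.
D(9) = 9! · (1 − 1/1! + 1/2! − ··· + (−1)^9/9!) = 133496.
P = 133496/362880 = 16687/45360 ≈ 0.368.

0.368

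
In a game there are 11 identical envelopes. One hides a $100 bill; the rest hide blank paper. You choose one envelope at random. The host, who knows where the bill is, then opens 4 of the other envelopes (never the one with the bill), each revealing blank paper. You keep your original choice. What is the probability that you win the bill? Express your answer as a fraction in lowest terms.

1/11

The host can always open 4 empty envelopes regardless of your choice, so the reveals give no information about your original envelope.
P(win by staying) = 1/11.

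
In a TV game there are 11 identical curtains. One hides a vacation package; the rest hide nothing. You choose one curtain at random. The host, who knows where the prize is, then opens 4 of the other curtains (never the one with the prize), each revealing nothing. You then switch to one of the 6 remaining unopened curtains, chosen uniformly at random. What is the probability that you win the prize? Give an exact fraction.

Your original curtain holds the prize with probability 1/11, so the other 10 collectively hold it with probability 10/11.
The host can always find 4 empty curtains to open, so the reveals don't change that 10/11; it is now spread over the 6 remaining unopened curtains.
P(win by switching) = (10/11) · (1/6) = 5/33.

5/33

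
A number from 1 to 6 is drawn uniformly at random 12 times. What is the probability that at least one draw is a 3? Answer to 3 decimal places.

P(no draw is a 3) = (5/6)^12 ≈ 0.112.
P(at least one) = 1 − 0.112 = 0.888.

0.888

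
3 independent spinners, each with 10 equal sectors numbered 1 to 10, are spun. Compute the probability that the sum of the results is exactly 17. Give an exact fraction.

3/40

There are 10^3 = 1000 equally likely outcomes.
The number of ordered 3-tuples from {1,…,10} summing to 17 is 75.
P(sum = 17) = 75/1000 = 3/40.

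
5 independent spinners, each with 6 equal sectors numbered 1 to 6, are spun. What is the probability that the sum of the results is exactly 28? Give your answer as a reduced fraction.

There are 6^5 = 7776 equally likely outcomes.
The number of ordered 5-tuples from {1,…,6} summing to 28 is 15.
P(sum = 28) = 15/7776 = 5/2592.

5/2592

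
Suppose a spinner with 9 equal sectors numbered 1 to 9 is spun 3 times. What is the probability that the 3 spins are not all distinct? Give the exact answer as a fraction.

P(all 3 different) = 9/9 · 8/9 · ··· · 7/9 = 56/81.
P(at least two equal) = 1 − 56/81 = 25/81.

25/81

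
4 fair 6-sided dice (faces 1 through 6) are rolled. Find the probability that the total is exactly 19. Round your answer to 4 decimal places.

0.0432

There are 6^4 = 1296 equally likely outcomes.
The number of ordered 4-tuples from {1,…,6} summing to 19 is 56.
P(sum = 19) = 56/1296 = 7/162 ≈ 0.0432.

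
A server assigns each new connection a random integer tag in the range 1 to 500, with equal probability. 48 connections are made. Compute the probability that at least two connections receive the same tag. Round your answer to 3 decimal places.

It's easier to compute the probability that all 48 are distinct.
P(all distinct) = 500/500 · 499/500 · ··· · 453/500 ≈ 0.097.
So the probability of at least one match is 1 − 0.097 = 0.903.

0.903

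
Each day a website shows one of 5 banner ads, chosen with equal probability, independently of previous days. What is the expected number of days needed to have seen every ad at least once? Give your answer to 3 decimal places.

11.417

After i distinct types are collected, each trial gives a new one with probability (5−i)/5, so the expected wait for the next new type is 5/(5−i).
E = 5/5 + 5/4 + 5/3 + 5/2 + 5/1 = 137/12 ≈ 11.417.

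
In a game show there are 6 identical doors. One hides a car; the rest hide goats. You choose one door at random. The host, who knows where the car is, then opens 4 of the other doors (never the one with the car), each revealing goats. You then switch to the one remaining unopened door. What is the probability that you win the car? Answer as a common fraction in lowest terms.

Your original door holds the car with probability 1/6, so the other 5 collectively hold it with probability 5/6.
The host can always find 4 empty doors to open, so the reveals don't change that 5/6; it is now spread over the 1 remaining unopened door.
P(win by switching) = (5/6) · (1/1) = 5/6.

5/6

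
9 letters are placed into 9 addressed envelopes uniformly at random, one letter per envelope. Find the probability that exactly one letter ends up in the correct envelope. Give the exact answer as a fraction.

2119/5760

Choose which one is fixed: C(9,1) = 9 ways.
The remaining 8 must have no fixed point: D(8) = 14833.
P = 9·14833/362880 = 2119/5760.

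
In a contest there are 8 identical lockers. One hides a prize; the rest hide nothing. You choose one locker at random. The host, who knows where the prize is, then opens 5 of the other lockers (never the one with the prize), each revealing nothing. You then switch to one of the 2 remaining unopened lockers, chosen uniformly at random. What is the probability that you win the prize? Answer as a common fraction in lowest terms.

Your original locker holds the prize with probability 1/8, so the other 7 collectively hold it with probability 7/8.
The host can always find 5 empty lockers to open, so the reveals don't change that 7/8; it is now spread over the 2 remaining unopened lockers.
P(win by switching) = (7/8) · (1/2) = 7/16.

7/16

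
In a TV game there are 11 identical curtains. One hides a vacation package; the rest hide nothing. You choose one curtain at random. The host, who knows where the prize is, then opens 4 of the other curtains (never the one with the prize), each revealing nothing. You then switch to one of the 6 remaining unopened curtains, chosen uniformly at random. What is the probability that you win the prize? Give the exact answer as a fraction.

5/33

Your original curtain holds the prize with probability 1/11, so the other 10 collectively hold it with probability 10/11.
The host can always find 4 empty curtains to open, so the reveals don't change that 10/11; it is now spread over the 6 remaining unopened curtains.
P(win by switching) = (10/11) · (1/6) = 5/33.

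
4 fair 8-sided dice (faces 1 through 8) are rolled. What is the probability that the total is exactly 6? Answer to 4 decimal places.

There are 8^4 = 4096 equally likely outcomes.
The number of ordered 4-tuples from {1,…,8} summing to 6 is 10.
P(sum = 6) = 10/4096 = 5/2048 ≈ 0.0024.

0.0024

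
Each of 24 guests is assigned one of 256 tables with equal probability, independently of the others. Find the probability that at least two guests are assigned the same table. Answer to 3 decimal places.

0.671

It's easier to compute the probability that all 24 are distinct.
P(all distinct) = 256/256 · 255/256 · ··· · 233/256 ≈ 0.329.
So the probability of at least one match is 1 − 0.329 = 0.671.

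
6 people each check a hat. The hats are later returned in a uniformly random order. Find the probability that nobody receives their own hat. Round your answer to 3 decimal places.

0.368

This is the derangement probability: permutations of 6 with no fixed point.
D(6) = 6! · (1 − 1/1! + 1/2! − ··· + (−1)^6/6!) = 265.
P = 265/720 = 53/144 ≈ 0.368.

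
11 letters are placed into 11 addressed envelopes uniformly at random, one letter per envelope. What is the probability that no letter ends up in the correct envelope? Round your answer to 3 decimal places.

This is the derangement probability: permutations of 11 with no fixed point.
D(11) = 11! · (1 − 1/1! + 1/2! − ··· + (−1)^11/11!) = 14684570.
P = 14684570/39916800 = 1468457/3991680 ≈ 0.368.

0.368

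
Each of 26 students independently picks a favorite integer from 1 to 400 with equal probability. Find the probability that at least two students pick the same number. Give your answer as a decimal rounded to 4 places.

It's easier to compute the probability that all 26 are distinct.
P(all distinct) = 400/400 · 399/400 · ··· · 375/400 ≈ 0.4359.
So the probability of at least one match is 1 − 0.4359 = 0.5641.

0.5641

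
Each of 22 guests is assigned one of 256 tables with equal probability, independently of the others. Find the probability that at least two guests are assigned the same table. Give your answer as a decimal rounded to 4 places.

0.6049

It's easier to compute the probability that all 22 are distinct.
P(all distinct) = 256/256 · 255/256 · ··· · 235/256 ≈ 0.3951.
So the probability of at least one match is 1 − 0.3951 = 0.6049.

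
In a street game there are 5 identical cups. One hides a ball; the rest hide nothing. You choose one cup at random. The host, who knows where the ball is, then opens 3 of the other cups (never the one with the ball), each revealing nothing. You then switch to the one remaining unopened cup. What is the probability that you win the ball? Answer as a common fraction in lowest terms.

4/5

Your original cup holds the ball with probability 1/5, so the other 4 collectively hold it with probability 4/5.
The host can always find 3 empty cups to open, so the reveals don't change that 4/5; it is now spread over the 1 remaining unopened cup.
P(win by switching) = (4/5) · (1/1) = 4/5.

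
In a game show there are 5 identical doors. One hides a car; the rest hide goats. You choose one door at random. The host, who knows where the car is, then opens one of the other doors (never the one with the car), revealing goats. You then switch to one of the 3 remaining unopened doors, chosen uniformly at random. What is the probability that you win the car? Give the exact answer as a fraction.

4/15

Your original door holds the car with probability 1/5, so the other 4 collectively hold it with probability 4/5.
The host can always find an empty door to open, so this doesn't change that 4/5; it is now spread over the 3 remaining unopened doors.
P(win by switching) = (4/5) · (1/3) = 4/15.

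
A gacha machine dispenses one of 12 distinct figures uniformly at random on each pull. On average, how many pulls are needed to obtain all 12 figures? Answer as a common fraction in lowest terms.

After i distinct types are collected, each trial gives a new one with probability (12−i)/12, so the expected wait for the next new type is 12/(12−i).
E = 12/12 + 12/11 + 12/10 + 12/9 + 12/8 + 12/7 + 12/6 + 12/5 + 12/4 + 12/3 + 12/2 + 12/1 = 86021/2310.

86021/2310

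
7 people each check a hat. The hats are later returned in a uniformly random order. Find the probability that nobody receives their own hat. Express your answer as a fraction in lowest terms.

103/280

This is the derangement probability: permutations of 7 with no fixed point.
D(7) = 7! · (1 − 1/1! + 1/2! − ··· + (−1)^7/7!) = 1854.
P = 1854/5040 = 103/280.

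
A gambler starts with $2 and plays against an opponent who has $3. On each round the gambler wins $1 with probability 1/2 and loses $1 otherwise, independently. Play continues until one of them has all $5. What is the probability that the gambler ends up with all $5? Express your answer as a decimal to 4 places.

With a fair step, P(i) = ½P(i−1) + ½P(i+1) with P(0)=0, P(5)=1 has the linear solution P(i) = i/5.
P(2) = 2/5 ≈ 0.4000.

0.4000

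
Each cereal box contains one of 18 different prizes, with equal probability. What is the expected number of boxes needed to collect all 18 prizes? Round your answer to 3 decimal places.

After i distinct types are collected, each trial gives a new one with probability (18−i)/18, so the expected wait for the next new type is 18/(18−i).
E = 18/18 + 18/17 + 18/16 + 18/15 + 18/14 + 18/13 + 18/12 + 18/11 + 18/10 + 18/9 + 18/8 + 18/7 + 18/6 + 18/5 + 18/4 + 18/3 + 18/2 + 18/1 = 42822903/680680 ≈ 62.912.

62.912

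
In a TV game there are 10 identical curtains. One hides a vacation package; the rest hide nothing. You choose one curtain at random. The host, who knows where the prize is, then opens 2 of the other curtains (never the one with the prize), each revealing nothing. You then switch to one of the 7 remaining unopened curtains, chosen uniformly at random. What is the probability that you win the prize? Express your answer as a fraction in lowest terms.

9/70

Your original curtain holds the prize with probability 1/10, so the other 9 collectively hold it with probability 9/10.
The host can always find 2 empty curtains to open, so the reveals don't change that 9/10; it is now spread over the 7 remaining unopened curtains.
P(win by switching) = (9/10) · (1/7) = 9/70.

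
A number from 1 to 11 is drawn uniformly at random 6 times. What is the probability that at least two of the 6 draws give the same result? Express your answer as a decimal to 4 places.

P(all 6 different) = 11/11 · 10/11 · ··· · 6/11 ≈ 0.1878.
P(at least two equal) = 1 − 0.1878 = 0.8122.

0.8122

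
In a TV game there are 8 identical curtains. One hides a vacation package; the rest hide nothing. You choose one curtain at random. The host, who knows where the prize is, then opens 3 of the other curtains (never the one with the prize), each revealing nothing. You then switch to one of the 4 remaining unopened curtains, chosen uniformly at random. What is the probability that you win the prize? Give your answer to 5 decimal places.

Your original curtain holds the prize with probability 1/8, so the other 7 collectively hold it with probability 7/8.
The host can always find 3 empty curtains to open, so the reveals don't change that 7/8; it is now spread over the 4 remaining unopened curtains.
P(win by switching) = (7/8) · (1/4) = 7/32 ≈ 0.21875.

0.21875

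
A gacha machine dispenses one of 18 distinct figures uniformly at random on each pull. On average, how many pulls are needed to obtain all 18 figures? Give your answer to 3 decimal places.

After i distinct types are collected, each trial gives a new one with probability (18−i)/18, so the expected wait for the next new type is 18/(18−i).
E = 18/18 + 18/17 + 18/16 + 18/15 + 18/14 + 18/13 + 18/12 + 18/11 + 18/10 + 18/9 + 18/8 + 18/7 + 18/6 + 18/5 + 18/4 + 18/3 + 18/2 + 18/1 = 42822903/680680 ≈ 62.912.

62.912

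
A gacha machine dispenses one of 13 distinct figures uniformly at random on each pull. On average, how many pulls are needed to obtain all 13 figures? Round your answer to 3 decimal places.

After i distinct types are collected, each trial gives a new one with probability (13−i)/13, so the expected wait for the next new type is 13/(13−i).
E = 13/13 + 13/12 + 13/11 + 13/10 + 13/9 + 13/8 + 13/7 + 13/6 + 13/5 + 13/4 + 13/3 + 13/2 + 13/1 = 1145993/27720 ≈ 41.342.

41.342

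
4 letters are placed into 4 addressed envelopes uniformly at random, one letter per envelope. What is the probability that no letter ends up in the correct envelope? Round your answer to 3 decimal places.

This is the derangement probability: permutations of 4 with no fixed point.
D(4) = 4! · (1 − 1/1! + 1/2! − ··· + (−1)^4/4!) = 9.
P = 9/24 = 3/8 ≈ 0.375.

0.375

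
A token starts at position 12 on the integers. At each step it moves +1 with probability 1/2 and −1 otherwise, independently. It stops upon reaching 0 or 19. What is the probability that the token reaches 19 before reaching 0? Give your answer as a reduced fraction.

With a fair step, P(i) = ½P(i−1) + ½P(i+1) with P(0)=0, P(19)=1 has the linear solution P(i) = i/19.
P(12) = 12/19.

12/19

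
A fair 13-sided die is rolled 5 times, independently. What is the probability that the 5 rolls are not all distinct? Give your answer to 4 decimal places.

0.5840

P(all 5 different) = 13/13 · 12/13 · ··· · 9/13 ≈ 0.4160.
P(at least two equal) = 1 − 0.4160 = 0.5840.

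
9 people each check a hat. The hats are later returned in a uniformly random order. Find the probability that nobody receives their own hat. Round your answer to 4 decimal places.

0.3679

This is the derangement probability: permutations of 9 with no fixed point.
D(9) = 9! · (1 − 1/1! + 1/2! − ··· + (−1)^9/9!) = 133496.
P = 133496/362880 = 16687/45360 ≈ 0.3679.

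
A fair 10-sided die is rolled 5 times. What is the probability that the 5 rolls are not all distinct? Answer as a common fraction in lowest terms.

P(all 5 different) = 10/10 · 9/10 · ··· · 6/10 = 189/625.
P(at least two equal) = 1 − 189/625 = 436/625.

436/625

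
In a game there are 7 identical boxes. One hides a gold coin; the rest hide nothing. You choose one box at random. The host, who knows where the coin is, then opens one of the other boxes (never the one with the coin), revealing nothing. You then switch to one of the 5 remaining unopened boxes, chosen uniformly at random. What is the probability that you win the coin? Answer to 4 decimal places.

0.1714

Your original box holds the coin with probability 1/7, so the other 6 collectively hold it with probability 6/7.
The host can always find an empty box to open, so this doesn't change that 6/7; it is now spread over the 5 remaining unopened boxes.
P(win by switching) = (6/7) · (1/5) = 6/35 ≈ 0.1714.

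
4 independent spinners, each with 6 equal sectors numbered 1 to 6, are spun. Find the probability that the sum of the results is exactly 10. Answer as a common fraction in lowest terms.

5/81

There are 6^4 = 1296 equally likely outcomes.
The number of ordered 4-tuples from {1,…,6} summing to 10 is 80.
P(sum = 10) = 80/1296 = 5/81.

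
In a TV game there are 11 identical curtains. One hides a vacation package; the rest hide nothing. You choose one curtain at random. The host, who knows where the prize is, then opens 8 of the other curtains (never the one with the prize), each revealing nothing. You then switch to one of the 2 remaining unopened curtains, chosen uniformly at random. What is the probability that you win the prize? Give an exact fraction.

Your original curtain holds the prize with probability 1/11, so the other 10 collectively hold it with probability 10/11.
The host can always find 8 empty curtains to open, so the reveals don't change that 10/11; it is now spread over the 2 remaining unopened curtains.
P(win by switching) = (10/11) · (1/2) = 5/11.

5/11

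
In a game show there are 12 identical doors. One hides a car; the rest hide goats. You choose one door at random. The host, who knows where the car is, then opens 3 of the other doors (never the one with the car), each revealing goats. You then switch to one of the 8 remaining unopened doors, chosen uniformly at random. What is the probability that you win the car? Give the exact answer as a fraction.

11/96

Your original door holds the car with probability 1/12, so the other 11 collectively hold it with probability 11/12.
The host can always find 3 empty doors to open, so the reveals don't change that 11/12; it is now spread over the 8 remaining unopened doors.
P(win by switching) = (11/12) · (1/8) = 11/96.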